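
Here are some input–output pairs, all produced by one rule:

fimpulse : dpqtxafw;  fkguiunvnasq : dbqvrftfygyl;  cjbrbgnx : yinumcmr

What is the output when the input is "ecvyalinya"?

jlpngjlwty

Each output is the input with this applied: move the last 2 characters to the front (rotate right by 2), then shift every letter 11 places forward in the alphabet (wrapping around).
Working it through for "ecvyalinya": intermediate "yaecvyalin", final "jlpngjlwty".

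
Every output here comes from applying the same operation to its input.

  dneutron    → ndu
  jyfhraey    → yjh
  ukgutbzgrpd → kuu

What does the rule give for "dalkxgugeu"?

adk

The transformation: swap each adjacent pair of characters (1↔2, 3↔4, ...), then keep only the first 3 characters.
Starting from "dalkxgugeu": after the first operation, "adklgxguue"; after the second, "adk".
(Check on "dneutron": → "nduertno" → "ndu" ✓)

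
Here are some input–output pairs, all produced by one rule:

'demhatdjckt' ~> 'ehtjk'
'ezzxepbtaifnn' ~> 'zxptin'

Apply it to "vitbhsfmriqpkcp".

The pattern: keep every other character starting from the second (positions 2nd, 4th, 6th, ...).
So "vitbhsfmriqpkcp" becomes "ibsmipc".

ibsmipc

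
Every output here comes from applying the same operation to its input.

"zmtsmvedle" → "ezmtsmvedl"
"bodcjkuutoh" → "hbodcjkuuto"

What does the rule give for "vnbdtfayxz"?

zvnbdtfayx

Looking at the pairs, the operation is to move the last character to the front.
Applying that to "vnbdtfayxz" gives "zvnbdtfayx".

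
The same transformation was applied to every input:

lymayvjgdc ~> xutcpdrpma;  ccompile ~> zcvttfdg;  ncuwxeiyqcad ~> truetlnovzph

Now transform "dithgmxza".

The rule is to shift every letter 9 places backward in the alphabet (wrapping around), then move the last 3 characters to the front (rotate right by 3).
For "dithgmxza", step one produces "uzkyxdoqr"; step two turns that into "oqruzkyxd".

oqruzkyxd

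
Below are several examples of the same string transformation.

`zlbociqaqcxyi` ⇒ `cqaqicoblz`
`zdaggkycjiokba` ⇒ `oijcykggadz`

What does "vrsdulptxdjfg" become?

The transformation: reverse the string, then delete the first 3 characters.
Applying both steps to "vrsdulptxdjfg": "gfjdxtpludsrv", then "dxtpludsrv".

dxtpludsrv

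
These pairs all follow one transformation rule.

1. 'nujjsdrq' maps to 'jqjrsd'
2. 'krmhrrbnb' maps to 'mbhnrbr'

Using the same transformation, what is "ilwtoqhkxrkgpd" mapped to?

Looking at the pairs, the operation is to delete the first 2 characters, then take characters alternately from the front and the back (1st, last, 2nd, 2nd-last, ...).
Starting from "ilwtoqhkxrkgpd": after the first operation, "wtoqhkxrkgpd"; after the second, "wdtpogqkhrkx".

wdtpogqkhrkx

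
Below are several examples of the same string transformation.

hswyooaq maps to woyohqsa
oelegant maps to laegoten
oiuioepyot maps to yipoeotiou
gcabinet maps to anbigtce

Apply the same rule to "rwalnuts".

aulnrswt

In each case the input is transformed by: take characters alternately from the front and the back (1st, last, 2nd, 2nd-last, ...), then swap the front and back halves of the string.
"rwalnuts" → "rswtauln" → "aulnrswt".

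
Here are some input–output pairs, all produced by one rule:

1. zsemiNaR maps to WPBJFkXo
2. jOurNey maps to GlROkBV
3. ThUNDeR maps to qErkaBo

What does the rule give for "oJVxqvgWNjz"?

LgsUNSDtkGW

What's happening: flip the case of every letter, then shift every letter 3 places backward in the alphabet (wrapping around).
For "oJVxqvgWNjz" the result is "LgsUNSDtkGW".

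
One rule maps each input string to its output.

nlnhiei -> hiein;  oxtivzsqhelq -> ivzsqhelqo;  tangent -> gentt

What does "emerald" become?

ralde

Looking at the pairs, the operation is to move the first character to the end, then delete the first 2 characters.
"emerald" → "meralde" → "ralde".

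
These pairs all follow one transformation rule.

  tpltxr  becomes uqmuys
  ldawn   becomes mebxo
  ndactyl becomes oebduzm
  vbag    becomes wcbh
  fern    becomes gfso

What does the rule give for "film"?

The transformation: shift every letter 1 place forward in the alphabet (wrapping around).
Applying that to "film" gives "gjmn".

gjmn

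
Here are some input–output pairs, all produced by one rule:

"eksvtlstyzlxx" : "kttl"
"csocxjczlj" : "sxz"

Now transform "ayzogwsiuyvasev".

Looking at the pairs, the operation is to keep one character in every 3, starting at position 2 (positions 2nd, 5th, 8th, ...).
Doing the same to "ayzogwsiuyvasev": "ygive".

ygive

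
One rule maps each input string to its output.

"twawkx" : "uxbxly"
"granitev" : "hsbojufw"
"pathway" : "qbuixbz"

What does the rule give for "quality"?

The pattern: shift every letter 1 place forward in the alphabet (wrapping around).
On "quality" that produces "rvbmjuz".

rvbmjuz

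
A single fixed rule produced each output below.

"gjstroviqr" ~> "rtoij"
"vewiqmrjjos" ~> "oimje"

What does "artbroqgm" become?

gbor

Looking at the pairs, the operation is to keep every other character starting from the second (positions 2nd, 4th, 6th, ...), then swap the first and last characters.
Working it through for "artbroqgm": intermediate "rbog", final "gbor".
(Check on "vewiqmrjjos": → "eimjo" → "oimje" ✓)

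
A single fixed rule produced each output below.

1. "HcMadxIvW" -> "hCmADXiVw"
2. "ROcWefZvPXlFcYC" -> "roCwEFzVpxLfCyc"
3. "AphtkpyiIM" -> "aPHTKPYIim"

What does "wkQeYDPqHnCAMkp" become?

WKqEydpQhNcamKP

What's happening: flip the case of every letter.
Doing the same to "wkQeYDPqHnCAMkp": "WKqEydpQhNcamKP".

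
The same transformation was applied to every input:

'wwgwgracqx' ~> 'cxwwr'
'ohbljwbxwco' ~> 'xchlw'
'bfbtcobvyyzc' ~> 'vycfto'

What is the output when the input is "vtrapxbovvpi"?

ovitax

Rule — keep every other character starting from the second (positions 2nd, 4th, 6th, ...), then move the first 3 characters to the end (rotate left by 3).
Doing the same to "vtrapxbovvpi": "ovitax".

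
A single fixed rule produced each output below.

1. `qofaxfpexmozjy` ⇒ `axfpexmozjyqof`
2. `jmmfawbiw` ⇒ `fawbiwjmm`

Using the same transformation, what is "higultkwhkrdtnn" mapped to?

Rule — move the first 3 characters to the end (rotate left by 3).
For "higultkwhkrdtnn" the result is "ultkwhkrdtnnhig".

ultkwhkrdtnnhig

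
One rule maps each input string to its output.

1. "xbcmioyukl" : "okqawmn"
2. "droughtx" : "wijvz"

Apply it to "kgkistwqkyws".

What's happening: delete the first 3 characters, then shift every letter 2 places forward in the alphabet (wrapping around).
"kgkistwqkyws" → "istwqkyws" → "kuvysmayu".

kuvysmayu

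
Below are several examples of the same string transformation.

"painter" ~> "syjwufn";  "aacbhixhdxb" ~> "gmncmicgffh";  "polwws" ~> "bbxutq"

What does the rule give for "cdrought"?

Rule — shift every letter 5 places forward in the alphabet (wrapping around), then move the first 3 characters to the end (rotate left by 3).
On "cdrought": the first step gives "hiwtzlmy", and the second then gives "tzlmyhiw".

tzlmyhiw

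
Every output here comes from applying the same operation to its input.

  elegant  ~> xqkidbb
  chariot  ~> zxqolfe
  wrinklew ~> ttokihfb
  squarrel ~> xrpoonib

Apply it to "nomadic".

The rule is to shift every letter 3 places backward in the alphabet (wrapping around), then sort the characters into reverse alphabetical order.
Starting from "nomadic": after the first operation, "kljxafz"; after the second, "zxlkjfa".

zxlkjfa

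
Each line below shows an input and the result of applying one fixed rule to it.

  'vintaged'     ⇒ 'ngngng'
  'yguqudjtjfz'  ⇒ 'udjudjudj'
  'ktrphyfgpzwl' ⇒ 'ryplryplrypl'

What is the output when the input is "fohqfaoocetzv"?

In each case the input is transformed by: keep one character in every 3, starting at position 3 (positions 3rd, 6th, 9th, ...), then write the whole string 3 times in a row.
Starting from "fohqfaoocetzv": after the first operation, "hacz"; after the second, "haczhaczhacz".
(Check on "yguqudjtjfz": → "udj" → "udjudjudj" ✓)

haczhaczhacz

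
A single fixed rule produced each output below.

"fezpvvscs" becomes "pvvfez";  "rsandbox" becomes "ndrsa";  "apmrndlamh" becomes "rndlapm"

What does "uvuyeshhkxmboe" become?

yeshhkxmuvu

In each case the input is transformed by: delete the last 3 characters, then move the first 3 characters to the end (rotate left by 3).
So "uvuyeshhkxmboe" becomes "yeshhkxmuvu".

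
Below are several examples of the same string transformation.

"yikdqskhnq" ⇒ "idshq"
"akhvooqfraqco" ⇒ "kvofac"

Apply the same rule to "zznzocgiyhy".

Each output is the input with this applied: keep every other character starting from the second (positions 2nd, 4th, 6th, ...).
"zznzocgiyhy" → "zzcih".

zzcih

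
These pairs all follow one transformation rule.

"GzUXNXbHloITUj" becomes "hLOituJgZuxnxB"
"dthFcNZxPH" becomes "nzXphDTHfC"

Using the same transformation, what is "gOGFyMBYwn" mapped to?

mbyWNGogfY

What's happening: swap the front and back halves of the string, then flip the case of every letter.
Starting from "gOGFyMBYwn": after the first operation, "MBYwngOGFy"; after the second, "mbyWNGogfY".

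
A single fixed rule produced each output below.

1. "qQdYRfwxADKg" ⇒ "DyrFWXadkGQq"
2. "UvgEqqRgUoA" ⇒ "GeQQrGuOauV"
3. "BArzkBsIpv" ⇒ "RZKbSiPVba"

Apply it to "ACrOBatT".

What's happening: move the first 2 characters to the end (rotate left by 2), then flip the case of every letter.
Starting from "ACrOBatT": after the first operation, "rOBatTAC"; after the second, "RobATtac".

RobATtac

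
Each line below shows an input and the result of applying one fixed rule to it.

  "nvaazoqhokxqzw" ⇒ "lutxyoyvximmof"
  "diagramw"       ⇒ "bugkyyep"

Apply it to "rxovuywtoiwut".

prvsmutgsmwru

In each case the input is transformed by: shift every letter 2 places backward in the alphabet (wrapping around), then take characters alternately from the front and the back (1st, last, 2nd, 2nd-last, ...).
On "rxovuywtoiwut" that produces "prvsmutgsmwru".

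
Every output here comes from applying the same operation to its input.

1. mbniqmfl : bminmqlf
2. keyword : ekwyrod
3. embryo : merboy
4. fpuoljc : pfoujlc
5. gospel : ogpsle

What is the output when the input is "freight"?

rfiehgt

What's happening: swap each adjacent pair of characters (1↔2, 3↔4, ...).
Doing the same to "freight": "rfiehgt".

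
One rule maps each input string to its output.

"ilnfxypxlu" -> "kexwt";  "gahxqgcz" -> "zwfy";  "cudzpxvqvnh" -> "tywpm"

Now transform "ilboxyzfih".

The pattern: shift every letter 1 place backward in the alphabet (wrapping around), then keep every other character starting from the second (positions 2nd, 4th, 6th, ...).
"ilboxyzfih" → "hkanwxyehg" → "knxeg".

knxeg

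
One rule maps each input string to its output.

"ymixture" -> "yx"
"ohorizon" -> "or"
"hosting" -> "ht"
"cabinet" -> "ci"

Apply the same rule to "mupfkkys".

The rule is to keep one character in every 3, starting at position 1 (positions 1st, 4th, 7th, ...), then delete the last character.
"mupfkkys" → "mfy" → "mf".

mf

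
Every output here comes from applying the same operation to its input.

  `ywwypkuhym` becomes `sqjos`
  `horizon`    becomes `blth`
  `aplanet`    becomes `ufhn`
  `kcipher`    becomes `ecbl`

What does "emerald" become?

The rule is to shift every letter 6 places backward in the alphabet (wrapping around), then keep every other character starting from the first (positions 1st, 3rd, 5th, ...).
On "emerald": the first step gives "ygylufx", and the second then gives "yyux".

yyux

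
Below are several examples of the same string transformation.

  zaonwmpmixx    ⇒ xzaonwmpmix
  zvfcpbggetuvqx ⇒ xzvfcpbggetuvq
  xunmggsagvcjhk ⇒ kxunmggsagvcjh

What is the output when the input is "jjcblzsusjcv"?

Looking at the pairs, the operation is to move the last character to the front.
So "jjcblzsusjcv" becomes "vjjcblzsusjc".

vjjcblzsusjc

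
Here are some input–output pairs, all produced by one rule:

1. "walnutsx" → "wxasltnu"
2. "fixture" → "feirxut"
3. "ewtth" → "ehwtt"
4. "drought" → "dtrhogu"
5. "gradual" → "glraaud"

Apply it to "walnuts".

wsatlun

The transformation: take characters alternately from the front and the back (1st, last, 2nd, 2nd-last, ...).
Applying that to "walnuts" gives "wsatlun".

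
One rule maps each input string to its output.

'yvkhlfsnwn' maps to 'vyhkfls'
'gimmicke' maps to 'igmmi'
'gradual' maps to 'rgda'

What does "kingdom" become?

ikgn

Rule — delete the last 3 characters, then swap each adjacent pair of characters (1↔2, 3↔4, ...).
Working it through for "kingdom": intermediate "king", final "ikgn".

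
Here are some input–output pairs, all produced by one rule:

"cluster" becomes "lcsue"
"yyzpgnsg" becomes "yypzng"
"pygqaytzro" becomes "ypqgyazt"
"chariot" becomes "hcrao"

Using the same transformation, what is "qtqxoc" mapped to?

tqxq

What's happening: swap each adjacent pair of characters (1↔2, 3↔4, ...), then delete the last 2 characters.
Applying both steps to "qtqxoc": "tqxqco", then "tqxq".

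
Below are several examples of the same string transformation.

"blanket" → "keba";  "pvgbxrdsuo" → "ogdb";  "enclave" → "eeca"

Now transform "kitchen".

The rule is to sort the characters into reverse alphabetical order, then keep only the last 4 characters.
For "kitchen", step one produces "tnkihec"; step two turns that into "ihec".

ihec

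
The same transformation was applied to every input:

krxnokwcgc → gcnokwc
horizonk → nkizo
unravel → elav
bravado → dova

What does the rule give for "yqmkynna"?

nakyn

In each case the input is transformed by: delete the first 3 characters, then move the last 2 characters to the front (rotate right by 2).
"yqmkynna" → "nakyn".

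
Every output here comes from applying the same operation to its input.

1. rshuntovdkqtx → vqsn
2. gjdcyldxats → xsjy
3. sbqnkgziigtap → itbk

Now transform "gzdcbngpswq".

pqzb

In each case the input is transformed by: keep one character in every 3, starting at position 2 (positions 2nd, 5th, 8th, ...), then swap the front and back halves of the string.
On "gzdcbngpswq" that produces "pqzb".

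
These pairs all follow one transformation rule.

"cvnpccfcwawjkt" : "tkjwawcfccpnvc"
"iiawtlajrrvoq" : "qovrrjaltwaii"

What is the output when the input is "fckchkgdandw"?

wdnadgkhckcf

Each output is the input with this applied: reverse the string.
For "fckchkgdandw" the result is "wdnadgkhckcf".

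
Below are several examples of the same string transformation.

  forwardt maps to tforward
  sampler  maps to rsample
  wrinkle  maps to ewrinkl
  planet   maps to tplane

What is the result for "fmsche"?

Rule — move the last character to the front.
So "fmsche" becomes "efmsch".

efmsch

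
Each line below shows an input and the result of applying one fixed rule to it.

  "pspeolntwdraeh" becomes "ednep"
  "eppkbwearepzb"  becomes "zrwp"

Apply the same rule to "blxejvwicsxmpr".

psweb

In each case the input is transformed by: reverse the string, then keep one character in every 3, starting at position 2 (positions 2nd, 5th, 8th, ...).
Doing the same to "blxejvwicsxmpr": "psweb".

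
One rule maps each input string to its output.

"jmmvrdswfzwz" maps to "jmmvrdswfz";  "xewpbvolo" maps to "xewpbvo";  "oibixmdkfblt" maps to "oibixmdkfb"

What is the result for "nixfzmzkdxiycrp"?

nixfzmzkdxiyc

What's happening: delete the last 2 characters.
Doing the same to "nixfzmzkdxiycrp": "nixfzmzkdxiyc".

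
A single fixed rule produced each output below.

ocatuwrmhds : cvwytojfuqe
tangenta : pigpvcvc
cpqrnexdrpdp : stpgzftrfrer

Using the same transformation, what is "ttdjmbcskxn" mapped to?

The transformation: shift every letter 2 places forward in the alphabet (wrapping around), then move the first 2 characters to the end (rotate left by 2).
Working it through for "ttdjmbcskxn": intermediate "vvflodeumzp", final "flodeumzpvv".
(Check on "tangenta": → "vcpigpvc" → "pigpvcvc" ✓)

flodeumzpvv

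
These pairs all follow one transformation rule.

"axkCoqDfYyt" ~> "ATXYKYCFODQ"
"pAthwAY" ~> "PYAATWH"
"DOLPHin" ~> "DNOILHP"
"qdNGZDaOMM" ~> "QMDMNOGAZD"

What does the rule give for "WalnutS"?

Rule — take characters alternately from the front and the back (1st, last, 2nd, 2nd-last, ...), then convert every letter to uppercase.
So "WalnutS" becomes "WSATLUN".
(Check on "qdNGZDaOMM": → "qMdMNOGaZD" → "QMDMNOGAZD" ✓)

WSATLUN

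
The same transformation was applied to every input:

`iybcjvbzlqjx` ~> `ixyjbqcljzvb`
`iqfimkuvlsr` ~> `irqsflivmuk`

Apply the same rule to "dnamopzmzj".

In each case the input is transformed by: take characters alternately from the front and the back (1st, last, 2nd, 2nd-last, ...).
For "dnamopzmzj" the result is "djnzammzop".

djnzammzop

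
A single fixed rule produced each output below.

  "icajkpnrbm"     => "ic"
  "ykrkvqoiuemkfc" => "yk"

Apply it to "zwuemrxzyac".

zw

Rule — keep only the first 2 characters.
For "zwuemrxzyac" the result is "zw".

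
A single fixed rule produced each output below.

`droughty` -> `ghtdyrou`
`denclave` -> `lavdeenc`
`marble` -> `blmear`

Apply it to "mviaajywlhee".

ywlhemeviaaj

Rule — swap the first and last characters, then swap the front and back halves of the string.
"mviaajywlhee" → "eviaajywlhem" → "ywlhemeviaaj".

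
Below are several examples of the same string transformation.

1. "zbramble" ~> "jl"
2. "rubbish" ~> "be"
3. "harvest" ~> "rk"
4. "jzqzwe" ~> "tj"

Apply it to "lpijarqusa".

vz

Looking at the pairs, the operation is to shift every letter 10 places forward in the alphabet (wrapping around), then keep only the first 2 characters.
Working it through for "lpijarqusa": intermediate "vzstkbaeck", final "vz".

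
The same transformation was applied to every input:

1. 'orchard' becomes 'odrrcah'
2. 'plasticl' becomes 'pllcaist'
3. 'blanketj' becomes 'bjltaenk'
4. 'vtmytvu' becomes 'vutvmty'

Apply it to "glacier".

In each case the input is transformed by: take characters alternately from the front and the back (1st, last, 2nd, 2nd-last, ...).
Applying that to "glacier" gives "grleaic".

grleaic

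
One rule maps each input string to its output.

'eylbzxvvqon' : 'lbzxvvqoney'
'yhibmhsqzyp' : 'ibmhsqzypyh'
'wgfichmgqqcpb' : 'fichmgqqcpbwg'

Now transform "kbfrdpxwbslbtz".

frdpxwbslbtzkb

Each output is the input with this applied: move the first 2 characters to the end (rotate left by 2).
So "kbfrdpxwbslbtz" becomes "frdpxwbslbtzkb".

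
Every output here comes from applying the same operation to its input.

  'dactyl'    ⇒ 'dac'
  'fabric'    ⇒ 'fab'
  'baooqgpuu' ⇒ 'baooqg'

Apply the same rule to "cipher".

cip

Looking at the pairs, the operation is to delete the last 3 characters.
On "cipher" that produces "cip".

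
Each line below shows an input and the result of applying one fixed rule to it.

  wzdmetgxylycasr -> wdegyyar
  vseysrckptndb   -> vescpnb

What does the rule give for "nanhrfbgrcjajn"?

nnrbrjj

In each case the input is transformed by: keep every other character starting from the first (positions 1st, 3rd, 5th, ...).
Applying that to "nanhrfbgrcjajn" gives "nnrbrjj".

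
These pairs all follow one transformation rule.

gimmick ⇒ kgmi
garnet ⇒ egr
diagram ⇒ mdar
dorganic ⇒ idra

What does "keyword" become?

In each case the input is transformed by: keep every other character starting from the first (positions 1st, 3rd, 5th, ...), then move the last character to the front.
On "keyword": the first step gives "kyod", and the second then gives "dkyo".

dkyo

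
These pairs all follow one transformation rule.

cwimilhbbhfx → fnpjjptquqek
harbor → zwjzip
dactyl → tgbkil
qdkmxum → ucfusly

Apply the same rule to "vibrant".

bvizjqd

What's happening: reverse the string, then shift every letter 8 places forward in the alphabet (wrapping around).
For "vibrant" the result is "bvizjqd".
(Check on "qdkmxum": → "muxmkdq" → "ucfusly" ✓)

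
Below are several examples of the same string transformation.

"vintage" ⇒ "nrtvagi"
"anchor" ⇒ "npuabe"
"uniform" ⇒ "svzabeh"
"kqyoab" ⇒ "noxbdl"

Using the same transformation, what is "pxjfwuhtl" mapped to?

suwycghjk

The rule is to sort the characters into alphabetical order, then shift every letter 13 places forward in the alphabet (wrapping around) — i.e. ROT13.
Applying both steps to "pxjfwuhtl": "fhjlptuwx", then "suwycghjk".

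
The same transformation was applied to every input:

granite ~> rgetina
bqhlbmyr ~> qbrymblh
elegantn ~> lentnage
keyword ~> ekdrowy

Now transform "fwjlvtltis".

The pattern: move the first 2 characters to the end (rotate left by 2), then reverse the string.
For "fwjlvtltis" the result is "wfsitltvlj".

wfsitltvlj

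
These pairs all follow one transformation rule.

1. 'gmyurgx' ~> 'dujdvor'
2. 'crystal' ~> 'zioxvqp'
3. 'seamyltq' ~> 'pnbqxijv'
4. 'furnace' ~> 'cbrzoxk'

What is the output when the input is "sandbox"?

puxlkya

The pattern: shift every letter 3 places backward in the alphabet (wrapping around), then take characters alternately from the front and the back (1st, last, 2nd, 2nd-last, ...).
On "sandbox": the first step gives "pxkaylu", and the second then gives "puxlkya".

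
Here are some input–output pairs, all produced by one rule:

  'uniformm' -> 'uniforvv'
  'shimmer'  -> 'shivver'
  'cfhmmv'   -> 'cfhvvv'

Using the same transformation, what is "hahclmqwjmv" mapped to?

hahclvqwjvv

The rule is to replace every "m" with "v".
So "hahclmqwjmv" becomes "hahclvqwjvv".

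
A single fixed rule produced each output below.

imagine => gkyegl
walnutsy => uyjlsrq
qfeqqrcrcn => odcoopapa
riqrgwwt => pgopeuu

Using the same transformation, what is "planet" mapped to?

njylc

The rule is to shift every letter 2 places backward in the alphabet (wrapping around), then delete the last character.
"planet" → "njylcr" → "njylc".
(Check on "qfeqqrcrcn": → "odcoopapal" → "odcoopapa" ✓)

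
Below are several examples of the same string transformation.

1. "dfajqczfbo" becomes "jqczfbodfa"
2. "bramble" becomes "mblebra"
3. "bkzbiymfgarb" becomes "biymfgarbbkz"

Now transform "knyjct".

The transformation: move the first 3 characters to the end (rotate left by 3).
"knyjct" → "jctkny".

jctkny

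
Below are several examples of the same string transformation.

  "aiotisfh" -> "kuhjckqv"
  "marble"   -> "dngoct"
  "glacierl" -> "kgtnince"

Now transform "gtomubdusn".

The pattern: swap the front and back halves of the string, then shift every letter 2 places forward in the alphabet (wrapping around).
Starting from "gtomubdusn": after the first operation, "bdusngtomu"; after the second, "dfwupivqow".

dfwupivqow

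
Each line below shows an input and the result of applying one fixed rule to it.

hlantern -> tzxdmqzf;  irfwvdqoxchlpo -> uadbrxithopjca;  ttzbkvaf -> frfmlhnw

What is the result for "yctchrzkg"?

The pattern: take characters alternately from the front and the back (1st, last, 2nd, 2nd-last, ...), then shift every letter 12 places forward in the alphabet (wrapping around).
On "yctchrzkg": the first step gives "ygcktzcrh", and the second then gives "ksowflodt".

ksowflodt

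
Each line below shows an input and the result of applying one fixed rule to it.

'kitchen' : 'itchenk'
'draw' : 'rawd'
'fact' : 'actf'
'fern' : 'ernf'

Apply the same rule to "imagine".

maginei

Rule — move the first character to the end.
For "imagine" the result is "maginei".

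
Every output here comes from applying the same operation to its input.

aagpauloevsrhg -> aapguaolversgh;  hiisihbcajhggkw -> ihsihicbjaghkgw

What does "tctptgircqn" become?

The transformation: swap each adjacent pair of characters (1↔2, 3↔4, ...).
For "tctptgircqn" the result is "ctptgtriqcn".

ctptgtriqcn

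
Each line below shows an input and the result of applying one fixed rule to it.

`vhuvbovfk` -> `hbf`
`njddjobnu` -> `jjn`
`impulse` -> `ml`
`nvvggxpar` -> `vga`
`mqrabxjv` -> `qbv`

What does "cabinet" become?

In each case the input is transformed by: keep one character in every 3, starting at position 2 (positions 2nd, 5th, 8th, ...).
For "cabinet" the result is "an".

an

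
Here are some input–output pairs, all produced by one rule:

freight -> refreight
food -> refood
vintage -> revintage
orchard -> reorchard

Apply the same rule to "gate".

Each output is the input with this applied: prepend "re".
Applying that to "gate" gives "regate".

regate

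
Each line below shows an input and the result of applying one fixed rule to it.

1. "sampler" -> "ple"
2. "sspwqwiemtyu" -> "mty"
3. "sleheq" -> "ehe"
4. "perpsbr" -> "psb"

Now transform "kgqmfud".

mfu

The transformation: move the last character to the front, then keep only the last 3 characters.
For "kgqmfud", step one produces "dkgqmfu"; step two turns that into "mfu".
(Check on "sspwqwiemtyu": → "usspwqwiemty" → "mty" ✓)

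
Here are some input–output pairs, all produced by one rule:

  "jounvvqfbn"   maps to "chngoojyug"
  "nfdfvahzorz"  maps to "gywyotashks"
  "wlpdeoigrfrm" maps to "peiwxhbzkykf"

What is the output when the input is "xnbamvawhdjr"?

The transformation: shift every letter 7 places backward in the alphabet (wrapping around).
On "xnbamvawhdjr" that produces "qgutfotpawck".

qgutfotpawck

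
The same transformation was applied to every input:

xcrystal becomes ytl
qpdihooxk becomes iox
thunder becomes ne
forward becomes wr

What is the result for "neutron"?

to

Looking at the pairs, the operation is to keep every other character starting from the second (positions 2nd, 4th, 6th, ...), then delete the first character.
"neutron" → "eto" → "to".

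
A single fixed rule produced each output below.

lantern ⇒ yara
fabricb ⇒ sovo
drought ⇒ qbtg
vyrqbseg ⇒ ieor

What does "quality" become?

dnvl

The transformation: shift every letter 13 places forward in the alphabet (wrapping around) — i.e. ROT13, then keep every other character starting from the first (positions 1st, 3rd, 5th, ...).
Applying both steps to "quality": "dhnyvgl", then "dnvl".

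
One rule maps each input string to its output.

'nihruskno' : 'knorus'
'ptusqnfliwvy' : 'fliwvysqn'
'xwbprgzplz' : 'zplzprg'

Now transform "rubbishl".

hlbis

What's happening: delete the first 3 characters, then move the first 3 characters to the end (rotate left by 3).
"rubbishl" → "bishl" → "hlbis".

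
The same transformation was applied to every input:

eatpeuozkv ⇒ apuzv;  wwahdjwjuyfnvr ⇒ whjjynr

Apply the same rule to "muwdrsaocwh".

udsow

The transformation: keep every other character starting from the second (positions 2nd, 4th, 6th, ...).
"muwdrsaocwh" → "udsow".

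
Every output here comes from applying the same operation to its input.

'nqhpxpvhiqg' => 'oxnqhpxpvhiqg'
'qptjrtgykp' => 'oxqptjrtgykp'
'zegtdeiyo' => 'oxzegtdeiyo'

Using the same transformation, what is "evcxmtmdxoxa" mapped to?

oxevcxmtmdxoxa

Rule — prepend "ox".
Doing the same to "evcxmtmdxoxa": "oxevcxmtmdxoxa".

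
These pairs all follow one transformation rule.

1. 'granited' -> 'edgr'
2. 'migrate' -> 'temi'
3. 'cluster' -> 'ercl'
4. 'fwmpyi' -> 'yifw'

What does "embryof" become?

The pattern: move the last 2 characters to the front (rotate right by 2), then keep only the first 4 characters.
"embryof" → "ofembry" → "ofem".

ofem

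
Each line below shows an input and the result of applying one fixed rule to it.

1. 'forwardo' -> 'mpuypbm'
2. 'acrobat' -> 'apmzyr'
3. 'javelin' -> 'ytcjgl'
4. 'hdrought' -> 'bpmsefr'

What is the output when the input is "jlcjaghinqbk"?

jahyefglozi

The pattern: delete the first character, then shift every letter 2 places backward in the alphabet (wrapping around).
On "jlcjaghinqbk" that produces "jahyefglozi".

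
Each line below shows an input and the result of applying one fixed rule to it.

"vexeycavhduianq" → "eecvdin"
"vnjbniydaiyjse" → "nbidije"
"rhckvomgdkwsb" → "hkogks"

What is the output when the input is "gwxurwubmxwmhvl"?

The rule is to keep every other character starting from the second (positions 2nd, 4th, 6th, ...).
Applying that to "gwxurwubmxwmhvl" gives "wuwbxmv".

wuwbxmv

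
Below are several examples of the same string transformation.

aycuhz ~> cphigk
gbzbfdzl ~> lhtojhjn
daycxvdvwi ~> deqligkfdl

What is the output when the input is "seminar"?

vizamuq

Each output is the input with this applied: move the last 3 characters to the front (rotate right by 3), then shift every letter 8 places forward in the alphabet (wrapping around).
For "seminar", step one produces "narsemi"; step two turns that into "vizamuq".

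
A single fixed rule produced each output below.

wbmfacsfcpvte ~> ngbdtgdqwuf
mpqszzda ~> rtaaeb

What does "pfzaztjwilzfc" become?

abaukxjmagd

The pattern: delete the first 2 characters, then shift every letter 1 place forward in the alphabet (wrapping around).
Applying both steps to "pfzaztjwilzfc": "zaztjwilzfc", then "abaukxjmagd".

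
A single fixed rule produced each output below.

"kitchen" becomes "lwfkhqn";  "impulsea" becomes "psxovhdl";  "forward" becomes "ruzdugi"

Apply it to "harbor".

dueruk

In each case the input is transformed by: move the first character to the end, then shift every letter 3 places forward in the alphabet (wrapping around).
On "harbor": the first step gives "arborh", and the second then gives "dueruk".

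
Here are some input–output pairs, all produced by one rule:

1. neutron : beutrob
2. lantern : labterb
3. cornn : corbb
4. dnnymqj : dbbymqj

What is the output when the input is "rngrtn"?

Each output is the input with this applied: replace every "n" with "b".
For "rngrtn" the result is "rbgrtb".

rbgrtb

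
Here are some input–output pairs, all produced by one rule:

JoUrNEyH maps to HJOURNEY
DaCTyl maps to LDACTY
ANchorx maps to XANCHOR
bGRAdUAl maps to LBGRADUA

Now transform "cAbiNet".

TCABINE

The rule is to move the last character to the front, then convert every letter to uppercase.
So "cAbiNet" becomes "TCABINE".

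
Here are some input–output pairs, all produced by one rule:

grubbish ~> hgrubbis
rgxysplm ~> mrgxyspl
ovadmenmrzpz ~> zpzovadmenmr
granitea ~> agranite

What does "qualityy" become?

yquality

The pattern: swap the front and back halves of the string, then move the first 3 characters to the end (rotate left by 3).
On "qualityy": the first step gives "ityyqual", and the second then gives "yquality".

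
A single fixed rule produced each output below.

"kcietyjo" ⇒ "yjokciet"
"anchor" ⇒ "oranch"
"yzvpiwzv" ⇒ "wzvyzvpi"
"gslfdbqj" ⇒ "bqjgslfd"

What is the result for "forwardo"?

Rule — swap the front and back halves of the string, then move the first character to the end.
For "forwardo", step one produces "ardoforw"; step two turns that into "rdoforwa".

rdoforwa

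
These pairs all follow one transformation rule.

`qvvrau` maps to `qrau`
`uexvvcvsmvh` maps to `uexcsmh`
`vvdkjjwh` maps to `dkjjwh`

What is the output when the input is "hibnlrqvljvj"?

hibnlrqljj

What's happening: remove every "v".
For "hibnlrqvljvj" the result is "hibnlrqljj".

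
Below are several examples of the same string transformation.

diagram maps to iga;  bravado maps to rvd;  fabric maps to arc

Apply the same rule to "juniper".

uie

The transformation: keep every other character starting from the second (positions 2nd, 4th, 6th, ...).
"juniper" → "uie".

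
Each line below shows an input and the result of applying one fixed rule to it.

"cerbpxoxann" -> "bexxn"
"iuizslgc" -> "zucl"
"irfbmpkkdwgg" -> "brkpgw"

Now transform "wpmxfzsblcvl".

The pattern: keep every other character starting from the second (positions 2nd, 4th, 6th, ...), then swap each adjacent pair of characters (1↔2, 3↔4, ...).
Working it through for "wpmxfzsblcvl": intermediate "pxzbcl", final "xpbzlc".

xpbzlc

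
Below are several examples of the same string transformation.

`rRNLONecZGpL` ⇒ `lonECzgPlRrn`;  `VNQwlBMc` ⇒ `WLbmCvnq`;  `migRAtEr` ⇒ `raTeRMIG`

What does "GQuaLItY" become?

AliTygqU

Looking at the pairs, the operation is to move the first 3 characters to the end (rotate left by 3), then flip the case of every letter.
So "GQuaLItY" becomes "AliTygqU".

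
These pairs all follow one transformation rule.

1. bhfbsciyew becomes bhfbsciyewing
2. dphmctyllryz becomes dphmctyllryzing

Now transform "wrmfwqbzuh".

The pattern: append "ing".
Applying that to "wrmfwqbzuh" gives "wrmfwqbzuhing".

wrmfwqbzuhing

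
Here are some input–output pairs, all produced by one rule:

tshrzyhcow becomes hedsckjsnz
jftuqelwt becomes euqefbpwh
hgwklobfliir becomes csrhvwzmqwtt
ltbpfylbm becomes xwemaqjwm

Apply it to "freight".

eqcptrs

The rule is to shift every letter 11 places forward in the alphabet (wrapping around), then move the last character to the front.
Working it through for "freight": intermediate "qcptrse", final "eqcptrs".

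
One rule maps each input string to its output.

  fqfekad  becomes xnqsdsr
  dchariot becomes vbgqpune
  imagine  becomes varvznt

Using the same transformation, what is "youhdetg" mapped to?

Looking at the pairs, the operation is to move the last 3 characters to the front (rotate right by 3), then shift every letter 13 places forward in the alphabet (wrapping around) — i.e. ROT13.
"youhdetg" → "etgyouhd" → "rgtlbhuq".

rgtlbhuq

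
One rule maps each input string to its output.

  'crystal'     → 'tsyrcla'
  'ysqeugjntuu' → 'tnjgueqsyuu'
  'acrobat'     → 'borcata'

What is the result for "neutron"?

Rule — reverse the string, then move the first 2 characters to the end (rotate left by 2).
On "neutron": the first step gives "nortuen", and the second then gives "rtuenno".
(Check on "ysqeugjntuu": → "uutnjgueqsy" → "tnjgueqsyuu" ✓)

rtuenno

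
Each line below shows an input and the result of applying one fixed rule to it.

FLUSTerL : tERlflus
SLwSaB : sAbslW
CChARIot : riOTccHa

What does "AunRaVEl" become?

What's happening: flip the case of every letter, then swap the front and back halves of the string.
Working it through for "AunRaVEl": intermediate "aUNrAveL", final "AveLaUNr".

AveLaUNr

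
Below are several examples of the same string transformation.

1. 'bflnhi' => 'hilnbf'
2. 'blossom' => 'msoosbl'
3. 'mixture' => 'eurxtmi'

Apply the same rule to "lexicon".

Looking at the pairs, the operation is to swap each adjacent pair of characters (1↔2, 3↔4, ...), then reverse the string.
Working it through for "lexicon": intermediate "elixocn", final "ncoxile".

ncoxile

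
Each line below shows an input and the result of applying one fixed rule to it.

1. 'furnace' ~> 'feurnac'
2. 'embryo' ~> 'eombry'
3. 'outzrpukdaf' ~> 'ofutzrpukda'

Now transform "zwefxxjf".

In each case the input is transformed by: swap the first and last characters, then move the last character to the front.
Working it through for "zwefxxjf": intermediate "fwefxxjz", final "zfwefxxj".

zfwefxxj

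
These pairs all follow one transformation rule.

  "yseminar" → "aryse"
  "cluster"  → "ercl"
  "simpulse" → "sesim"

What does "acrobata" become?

taacr

In each case the input is transformed by: move the last 2 characters to the front (rotate right by 2), then delete the last 3 characters.
"acrobata" → "taacroba" → "taacr".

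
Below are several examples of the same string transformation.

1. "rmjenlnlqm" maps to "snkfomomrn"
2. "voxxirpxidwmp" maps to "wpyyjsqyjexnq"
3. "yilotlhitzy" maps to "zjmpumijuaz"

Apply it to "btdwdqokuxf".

cuexerplvyg

What's happening: shift every letter 1 place forward in the alphabet (wrapping around).
Applying that to "btdwdqokuxf" gives "cuexerplvyg".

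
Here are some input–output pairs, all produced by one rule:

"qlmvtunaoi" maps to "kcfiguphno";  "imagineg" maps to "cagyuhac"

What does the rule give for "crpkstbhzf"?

wzltjbevmn

In each case the input is transformed by: take characters alternately from the front and the back (1st, last, 2nd, 2nd-last, ...), then shift every letter 6 places backward in the alphabet (wrapping around).
For "crpkstbhzf", step one produces "cfrzphkbst"; step two turns that into "wzltjbevmn".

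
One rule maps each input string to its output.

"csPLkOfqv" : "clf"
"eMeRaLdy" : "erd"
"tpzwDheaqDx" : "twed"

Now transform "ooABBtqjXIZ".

obqi

Looking at the pairs, the operation is to keep one character in every 3, starting at position 1 (positions 1st, 4th, 7th, ...), then convert every letter to lowercase.
"ooABBtqjXIZ" → "oBqI" → "obqi".
(Check on "csPLkOfqv": → "cLf" → "clf" ✓)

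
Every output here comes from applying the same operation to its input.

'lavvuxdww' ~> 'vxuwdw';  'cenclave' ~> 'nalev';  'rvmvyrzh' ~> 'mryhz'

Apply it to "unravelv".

Looking at the pairs, the operation is to swap each adjacent pair of characters (1↔2, 3↔4, ...), then delete the first 3 characters.
Starting from "unravelv": after the first operation, "nuarevvl"; after the second, "revvl".

revvl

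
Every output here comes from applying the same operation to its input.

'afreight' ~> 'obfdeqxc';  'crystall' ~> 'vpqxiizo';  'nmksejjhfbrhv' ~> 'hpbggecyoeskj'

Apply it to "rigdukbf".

The rule is to shift every letter 3 places backward in the alphabet (wrapping around), then move the first 2 characters to the end (rotate left by 2).
Working it through for "rigdukbf": intermediate "ofdarhyc", final "darhycof".
(Check on "crystall": → "zovpqxii" → "vpqxiizo" ✓)

darhycof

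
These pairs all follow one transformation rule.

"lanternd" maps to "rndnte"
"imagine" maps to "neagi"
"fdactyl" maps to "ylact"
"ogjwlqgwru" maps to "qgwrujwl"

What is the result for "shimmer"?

erimm

Rule — delete the first 2 characters, then move the first 3 characters to the end (rotate left by 3).
Starting from "shimmer": after the first operation, "immer"; after the second, "erimm".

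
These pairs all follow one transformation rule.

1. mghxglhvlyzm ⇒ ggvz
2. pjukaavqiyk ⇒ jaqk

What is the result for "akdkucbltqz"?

The rule is to keep one character in every 3, starting at position 2 (positions 2nd, 5th, 8th, ...).
Doing the same to "akdkucbltqz": "kulz".

kulz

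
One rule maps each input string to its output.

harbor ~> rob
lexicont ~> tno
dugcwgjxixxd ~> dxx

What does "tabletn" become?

What's happening: reverse the string, then keep only the first 3 characters.
Starting from "tabletn": after the first operation, "ntelbat"; after the second, "nte".

nte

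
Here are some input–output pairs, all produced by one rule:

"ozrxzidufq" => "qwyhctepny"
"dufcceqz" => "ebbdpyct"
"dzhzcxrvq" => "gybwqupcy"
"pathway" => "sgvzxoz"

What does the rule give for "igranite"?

qzmhsdhf

Rule — move the first 2 characters to the end (rotate left by 2), then shift every letter 1 place backward in the alphabet (wrapping around).
Working it through for "igranite": intermediate "raniteig", final "qzmhsdhf".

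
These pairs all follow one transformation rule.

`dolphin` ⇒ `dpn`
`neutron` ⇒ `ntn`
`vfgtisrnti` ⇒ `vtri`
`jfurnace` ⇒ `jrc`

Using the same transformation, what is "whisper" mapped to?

Each output is the input with this applied: keep one character in every 3, starting at position 1 (positions 1st, 4th, 7th, ...).
On "whisper" that produces "wsr".

wsr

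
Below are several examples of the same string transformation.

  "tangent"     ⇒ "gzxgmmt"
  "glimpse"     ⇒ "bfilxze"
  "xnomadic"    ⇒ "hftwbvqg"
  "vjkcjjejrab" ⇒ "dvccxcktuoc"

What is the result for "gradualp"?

In each case the input is transformed by: shift every letter 7 places backward in the alphabet (wrapping around), then move the first 2 characters to the end (rotate left by 2).
On "gradualp": the first step gives "zktwntei", and the second then gives "twnteizk".

twnteizk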